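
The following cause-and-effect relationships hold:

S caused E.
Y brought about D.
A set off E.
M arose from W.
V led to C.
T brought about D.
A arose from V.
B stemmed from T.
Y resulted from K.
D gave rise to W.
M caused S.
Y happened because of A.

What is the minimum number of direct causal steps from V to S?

Shortest chain: V → A → Y → D → W → M → S.

6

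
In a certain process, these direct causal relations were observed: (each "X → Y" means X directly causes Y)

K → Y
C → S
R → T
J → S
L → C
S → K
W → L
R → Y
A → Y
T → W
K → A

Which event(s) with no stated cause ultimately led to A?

J, R

Tracing upstream from A: A ← K ← S ← C ← L ← W ← T ← R.
A separate upstream branch: A ← K ← S ← J.
Each of those chain origins has no stated cause.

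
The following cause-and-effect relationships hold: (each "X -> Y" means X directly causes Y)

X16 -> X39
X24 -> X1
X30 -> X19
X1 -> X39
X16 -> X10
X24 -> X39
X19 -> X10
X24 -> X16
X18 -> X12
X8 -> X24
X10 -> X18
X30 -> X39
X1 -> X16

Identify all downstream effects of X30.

X10, X12, X18, X19, X39

Direct effects: X39, X19.
2 steps out: X10.
3 steps out: X18.
4 steps out: X12.
Not reachable from it: X8, X24, X1, X16.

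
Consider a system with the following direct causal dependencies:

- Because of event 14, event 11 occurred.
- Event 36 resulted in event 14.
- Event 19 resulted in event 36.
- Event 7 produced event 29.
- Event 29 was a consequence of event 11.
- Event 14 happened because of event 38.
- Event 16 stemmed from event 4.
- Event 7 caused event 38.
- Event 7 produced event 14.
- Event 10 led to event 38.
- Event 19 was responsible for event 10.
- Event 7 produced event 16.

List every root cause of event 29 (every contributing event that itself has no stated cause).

event 19, event 7

Tracing upstream from event 29: event 29 ← event 11 ← event 14 ← event 36 ← event 19.
A separate upstream branch: event 29 ← event 7.
Each of those chain origins has no stated cause.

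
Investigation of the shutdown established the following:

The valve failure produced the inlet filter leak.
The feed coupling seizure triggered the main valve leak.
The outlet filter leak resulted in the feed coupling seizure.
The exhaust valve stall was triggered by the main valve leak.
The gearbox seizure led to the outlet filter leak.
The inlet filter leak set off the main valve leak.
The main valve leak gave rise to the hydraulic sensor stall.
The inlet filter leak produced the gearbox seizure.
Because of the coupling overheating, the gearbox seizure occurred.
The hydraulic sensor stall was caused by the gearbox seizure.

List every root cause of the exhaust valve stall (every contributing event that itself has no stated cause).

the coupling overheating, the valve failure

Tracing upstream from the exhaust valve stall: the exhaust valve stall ← the main valve leak ← the feed coupling seizure ← the outlet filter leak ← the gearbox seizure ← the coupling overheating.
A separate upstream branch: the exhaust valve stall ← the main valve leak ← the inlet filter leak ← the valve failure.
Each of those chain origins has no stated cause.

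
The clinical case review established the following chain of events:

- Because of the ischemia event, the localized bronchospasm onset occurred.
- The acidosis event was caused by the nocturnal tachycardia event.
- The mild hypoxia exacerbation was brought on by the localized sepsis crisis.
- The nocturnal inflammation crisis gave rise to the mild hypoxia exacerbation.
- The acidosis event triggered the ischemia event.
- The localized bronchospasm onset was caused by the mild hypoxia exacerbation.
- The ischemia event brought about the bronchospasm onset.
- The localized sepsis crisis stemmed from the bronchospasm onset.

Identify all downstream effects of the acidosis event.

the bronchospasm onset, the ischemia event, the localized bronchospasm onset, the localized sepsis crisis, the mild hypoxia exacerbation

Direct effects: the ischemia event.
2 steps out: the bronchospasm onset, the localized bronchospasm onset.
3 steps out: the localized sepsis crisis.
4 steps out: the mild hypoxia exacerbation.
Not reachable from it: the nocturnal tachycardia event, the nocturnal inflammation crisis.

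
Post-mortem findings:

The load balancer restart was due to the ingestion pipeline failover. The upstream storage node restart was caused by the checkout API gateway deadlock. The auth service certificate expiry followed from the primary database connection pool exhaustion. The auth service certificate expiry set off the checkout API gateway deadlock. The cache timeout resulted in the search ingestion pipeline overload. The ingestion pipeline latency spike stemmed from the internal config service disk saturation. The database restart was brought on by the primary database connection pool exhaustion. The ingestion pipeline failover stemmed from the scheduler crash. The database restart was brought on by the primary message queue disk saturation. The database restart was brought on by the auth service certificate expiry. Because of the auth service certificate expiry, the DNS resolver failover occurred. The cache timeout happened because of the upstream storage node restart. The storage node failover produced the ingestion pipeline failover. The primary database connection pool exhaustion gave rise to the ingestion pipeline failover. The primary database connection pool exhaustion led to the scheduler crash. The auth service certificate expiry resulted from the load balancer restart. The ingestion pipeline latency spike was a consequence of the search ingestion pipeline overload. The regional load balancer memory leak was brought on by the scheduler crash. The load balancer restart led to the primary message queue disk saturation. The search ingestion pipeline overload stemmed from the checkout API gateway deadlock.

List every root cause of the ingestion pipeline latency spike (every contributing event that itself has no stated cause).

the internal config service disk saturation, the primary database connection pool exhaustion, the storage node failover

Tracing upstream from the ingestion pipeline latency spike: the ingestion pipeline latency spike ← the search ingestion pipeline overload ← the checkout API gateway deadlock ← the auth service certificate expiry ← the load balancer restart ← the ingestion pipeline failover ← the storage node failover.
A separate upstream branch: the ingestion pipeline latency spike ← the search ingestion pipeline overload ← the checkout API gateway deadlock ← the auth service certificate expiry ← the primary database connection pool exhaustion.
A separate upstream branch: the ingestion pipeline latency spike ← the internal config service disk saturation.
Each of those chain origins has no stated cause.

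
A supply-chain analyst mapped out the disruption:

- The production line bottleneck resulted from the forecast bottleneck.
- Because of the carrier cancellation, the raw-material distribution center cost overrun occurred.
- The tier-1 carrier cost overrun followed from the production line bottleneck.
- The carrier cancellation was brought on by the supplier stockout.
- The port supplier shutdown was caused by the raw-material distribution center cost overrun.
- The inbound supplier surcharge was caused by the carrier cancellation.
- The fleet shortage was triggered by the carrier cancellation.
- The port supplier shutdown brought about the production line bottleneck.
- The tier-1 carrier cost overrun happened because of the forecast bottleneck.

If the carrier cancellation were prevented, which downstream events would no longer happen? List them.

Downstream of the carrier cancellation: the fleet shortage, the raw-material distribution center cost overrun, the port supplier shutdown, the inbound supplier surcharge, the production line bottleneck, the tier-1 carrier cost overrun.
Of those, still caused via another path: the production line bottleneck, the tier-1 carrier cost overrun.
The remainder have no surviving cause.

the fleet shortage, the inbound supplier surcharge, the port supplier shutdown, the raw-material distribution center cost overrun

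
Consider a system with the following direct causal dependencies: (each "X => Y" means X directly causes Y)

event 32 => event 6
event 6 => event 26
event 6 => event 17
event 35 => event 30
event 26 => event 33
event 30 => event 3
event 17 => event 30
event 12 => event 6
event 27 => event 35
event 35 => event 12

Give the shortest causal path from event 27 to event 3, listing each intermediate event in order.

event 27 → event 35 → event 30 → event 3

event 27 → event 35
event 35 → event 30
event 30 → event 3
Length: 3 steps.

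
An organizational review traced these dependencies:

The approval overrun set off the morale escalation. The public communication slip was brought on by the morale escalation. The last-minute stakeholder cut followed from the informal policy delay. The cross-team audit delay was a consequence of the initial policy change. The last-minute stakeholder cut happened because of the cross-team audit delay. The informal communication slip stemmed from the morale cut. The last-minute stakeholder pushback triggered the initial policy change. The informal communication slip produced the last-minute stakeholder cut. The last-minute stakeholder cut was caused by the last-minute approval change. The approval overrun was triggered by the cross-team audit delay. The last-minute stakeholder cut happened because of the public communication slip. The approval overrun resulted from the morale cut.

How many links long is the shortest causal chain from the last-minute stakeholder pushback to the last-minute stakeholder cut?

Shortest chain: the last-minute stakeholder pushback → the initial policy change → the cross-team audit delay → the last-minute stakeholder cut.

3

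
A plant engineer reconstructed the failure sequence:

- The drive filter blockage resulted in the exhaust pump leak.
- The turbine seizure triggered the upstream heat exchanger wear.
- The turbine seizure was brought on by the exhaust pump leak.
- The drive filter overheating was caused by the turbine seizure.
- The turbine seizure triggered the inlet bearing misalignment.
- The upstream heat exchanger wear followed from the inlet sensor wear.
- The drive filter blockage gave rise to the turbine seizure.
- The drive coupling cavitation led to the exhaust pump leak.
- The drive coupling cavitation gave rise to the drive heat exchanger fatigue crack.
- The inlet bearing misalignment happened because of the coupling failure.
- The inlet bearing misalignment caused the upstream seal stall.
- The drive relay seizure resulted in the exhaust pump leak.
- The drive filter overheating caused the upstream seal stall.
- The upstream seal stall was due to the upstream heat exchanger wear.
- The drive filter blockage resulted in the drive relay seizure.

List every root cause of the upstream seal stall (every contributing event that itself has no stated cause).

the coupling failure, the drive coupling cavitation, the drive filter blockage, the inlet sensor wear

Tracing upstream from the upstream seal stall: the upstream seal stall ← the inlet bearing misalignment ← the turbine seizure ← the drive filter blockage.
A separate upstream branch: the upstream seal stall ← the upstream heat exchanger wear ← the inlet sensor wear.
A separate upstream branch: the upstream seal stall ← the inlet bearing misalignment ← the turbine seizure ← the exhaust pump leak ← the drive coupling cavitation.
A separate upstream branch: the upstream seal stall ← the inlet bearing misalignment ← the coupling failure.
Each of those chain origins has no stated cause.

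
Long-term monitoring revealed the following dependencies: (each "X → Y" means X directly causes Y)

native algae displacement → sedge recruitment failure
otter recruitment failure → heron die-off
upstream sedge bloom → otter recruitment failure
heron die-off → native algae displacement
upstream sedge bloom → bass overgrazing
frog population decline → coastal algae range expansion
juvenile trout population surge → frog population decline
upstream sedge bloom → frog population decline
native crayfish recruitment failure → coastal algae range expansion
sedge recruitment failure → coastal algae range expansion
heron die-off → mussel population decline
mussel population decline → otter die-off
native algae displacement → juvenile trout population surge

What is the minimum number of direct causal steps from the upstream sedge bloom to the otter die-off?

Shortest chain: the upstream sedge bloom → the otter recruitment failure → the heron die-off → the mussel population decline → the otter die-off.

4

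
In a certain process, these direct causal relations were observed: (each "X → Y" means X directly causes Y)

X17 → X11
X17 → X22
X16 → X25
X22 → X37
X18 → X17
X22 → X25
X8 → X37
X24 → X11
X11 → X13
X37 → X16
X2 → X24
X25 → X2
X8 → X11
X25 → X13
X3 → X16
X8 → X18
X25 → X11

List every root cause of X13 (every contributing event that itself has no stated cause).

Tracing upstream from X13: X13 ← X11 ← X8.
A separate upstream branch: X13 ← X25 ← X16 ← X3.
Each of those chain origins has no stated cause.

X3, X8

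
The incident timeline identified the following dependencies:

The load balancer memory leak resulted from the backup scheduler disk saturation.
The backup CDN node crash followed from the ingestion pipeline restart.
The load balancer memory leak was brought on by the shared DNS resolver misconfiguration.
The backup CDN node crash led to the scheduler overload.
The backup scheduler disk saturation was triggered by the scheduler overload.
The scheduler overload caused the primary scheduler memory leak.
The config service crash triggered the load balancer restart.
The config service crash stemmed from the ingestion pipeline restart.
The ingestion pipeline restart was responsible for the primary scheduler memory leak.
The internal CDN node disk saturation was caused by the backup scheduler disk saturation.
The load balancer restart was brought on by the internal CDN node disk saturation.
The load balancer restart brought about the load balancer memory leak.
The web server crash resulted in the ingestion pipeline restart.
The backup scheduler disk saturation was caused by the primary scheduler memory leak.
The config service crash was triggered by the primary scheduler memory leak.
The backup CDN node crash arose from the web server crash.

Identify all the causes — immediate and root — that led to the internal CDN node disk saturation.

Immediate cause of the internal CDN node disk saturation: the backup scheduler disk saturation.
Further upstream: the web server crash, the ingestion pipeline restart, the backup CDN node crash, the scheduler overload, the primary scheduler memory leak.

the backup CDN node crash, the backup scheduler disk saturation, the ingestion pipeline restart, the primary scheduler memory leak, the scheduler overload, the web server crash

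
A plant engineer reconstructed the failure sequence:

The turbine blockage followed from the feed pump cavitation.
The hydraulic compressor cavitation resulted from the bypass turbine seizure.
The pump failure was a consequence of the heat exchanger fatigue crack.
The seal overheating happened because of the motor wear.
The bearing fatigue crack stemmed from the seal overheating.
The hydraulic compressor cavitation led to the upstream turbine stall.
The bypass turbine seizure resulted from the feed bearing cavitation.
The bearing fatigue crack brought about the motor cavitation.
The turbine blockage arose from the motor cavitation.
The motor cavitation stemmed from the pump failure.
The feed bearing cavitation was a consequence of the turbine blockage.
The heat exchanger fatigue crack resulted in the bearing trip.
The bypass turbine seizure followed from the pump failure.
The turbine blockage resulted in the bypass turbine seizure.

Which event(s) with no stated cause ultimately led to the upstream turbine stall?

Tracing upstream from the upstream turbine stall: the upstream turbine stall ← the hydraulic compressor cavitation ← the bypass turbine seizure ← the turbine blockage ← the motor cavitation ← the bearing fatigue crack ← the seal overheating ← the motor wear.
A separate upstream branch: the upstream turbine stall ← the hydraulic compressor cavitation ← the bypass turbine seizure ← the pump failure ← the heat exchanger fatigue crack.
A separate upstream branch: the upstream turbine stall ← the hydraulic compressor cavitation ← the bypass turbine seizure ← the turbine blockage ← the feed pump cavitation.
Each of those chain origins has no stated cause.

the feed pump cavitation, the heat exchanger fatigue crack, the motor wear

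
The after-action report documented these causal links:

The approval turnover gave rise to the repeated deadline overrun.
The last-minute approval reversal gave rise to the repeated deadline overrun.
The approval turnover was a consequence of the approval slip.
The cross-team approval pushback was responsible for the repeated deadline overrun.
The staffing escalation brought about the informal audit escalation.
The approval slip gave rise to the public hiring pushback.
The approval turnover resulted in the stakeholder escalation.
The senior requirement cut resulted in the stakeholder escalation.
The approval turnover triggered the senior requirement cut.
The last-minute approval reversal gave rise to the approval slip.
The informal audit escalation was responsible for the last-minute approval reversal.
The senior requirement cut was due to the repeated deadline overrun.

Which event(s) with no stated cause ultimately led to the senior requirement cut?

the cross-team approval pushback, the staffing escalation

Tracing upstream from the senior requirement cut: the senior requirement cut ← the repeated deadline overrun ← the last-minute approval reversal ← the informal audit escalation ← the staffing escalation.
A separate upstream branch: the senior requirement cut ← the repeated deadline overrun ← the cross-team approval pushback.
Each of those chain origins has no stated cause.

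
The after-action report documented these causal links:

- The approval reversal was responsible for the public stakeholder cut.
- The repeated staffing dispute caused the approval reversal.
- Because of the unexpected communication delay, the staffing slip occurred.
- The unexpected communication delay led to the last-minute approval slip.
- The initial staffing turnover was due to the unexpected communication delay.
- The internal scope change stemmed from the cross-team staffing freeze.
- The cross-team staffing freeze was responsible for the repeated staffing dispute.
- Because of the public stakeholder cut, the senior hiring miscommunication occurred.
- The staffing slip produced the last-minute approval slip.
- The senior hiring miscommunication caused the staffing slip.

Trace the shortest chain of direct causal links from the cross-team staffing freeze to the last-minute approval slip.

the cross-team staffing freeze → the repeated staffing dispute → the approval reversal → the public stakeholder cut → the senior hiring miscommunication → the staffing slip → the last-minute approval slip

the cross-team staffing freeze → the repeated staffing dispute
the repeated staffing dispute → the approval reversal
the approval reversal → the public stakeholder cut
the public stakeholder cut → the senior hiring miscommunication
the senior hiring miscommunication → the staffing slip
the staffing slip → the last-minute approval slip
Length: 6 steps.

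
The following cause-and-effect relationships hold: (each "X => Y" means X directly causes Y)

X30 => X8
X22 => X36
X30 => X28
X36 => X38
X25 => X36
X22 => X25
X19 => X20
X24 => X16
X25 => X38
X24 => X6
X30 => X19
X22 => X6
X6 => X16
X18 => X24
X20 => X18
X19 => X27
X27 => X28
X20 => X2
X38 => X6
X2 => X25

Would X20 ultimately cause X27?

X20 leads to X18, X2, X25, X36, X24, X38, X6, X16; X27 is not among them.

No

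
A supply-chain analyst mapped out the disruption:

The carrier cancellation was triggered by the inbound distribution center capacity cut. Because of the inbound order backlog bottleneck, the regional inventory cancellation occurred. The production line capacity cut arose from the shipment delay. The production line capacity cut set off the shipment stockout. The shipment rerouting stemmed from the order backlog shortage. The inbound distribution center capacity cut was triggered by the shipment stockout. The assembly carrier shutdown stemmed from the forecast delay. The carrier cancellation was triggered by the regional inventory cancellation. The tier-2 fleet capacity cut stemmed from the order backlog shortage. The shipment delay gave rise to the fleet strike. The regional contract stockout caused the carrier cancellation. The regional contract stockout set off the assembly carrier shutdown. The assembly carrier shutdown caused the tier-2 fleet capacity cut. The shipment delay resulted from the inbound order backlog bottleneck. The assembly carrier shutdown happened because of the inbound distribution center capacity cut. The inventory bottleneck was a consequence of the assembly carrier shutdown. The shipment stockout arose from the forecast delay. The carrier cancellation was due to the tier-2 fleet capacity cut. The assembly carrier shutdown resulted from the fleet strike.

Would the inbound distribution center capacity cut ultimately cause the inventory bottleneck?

There is a causal chain: the inbound distribution center capacity cut → the assembly carrier shutdown → the inventory bottleneck.

Yes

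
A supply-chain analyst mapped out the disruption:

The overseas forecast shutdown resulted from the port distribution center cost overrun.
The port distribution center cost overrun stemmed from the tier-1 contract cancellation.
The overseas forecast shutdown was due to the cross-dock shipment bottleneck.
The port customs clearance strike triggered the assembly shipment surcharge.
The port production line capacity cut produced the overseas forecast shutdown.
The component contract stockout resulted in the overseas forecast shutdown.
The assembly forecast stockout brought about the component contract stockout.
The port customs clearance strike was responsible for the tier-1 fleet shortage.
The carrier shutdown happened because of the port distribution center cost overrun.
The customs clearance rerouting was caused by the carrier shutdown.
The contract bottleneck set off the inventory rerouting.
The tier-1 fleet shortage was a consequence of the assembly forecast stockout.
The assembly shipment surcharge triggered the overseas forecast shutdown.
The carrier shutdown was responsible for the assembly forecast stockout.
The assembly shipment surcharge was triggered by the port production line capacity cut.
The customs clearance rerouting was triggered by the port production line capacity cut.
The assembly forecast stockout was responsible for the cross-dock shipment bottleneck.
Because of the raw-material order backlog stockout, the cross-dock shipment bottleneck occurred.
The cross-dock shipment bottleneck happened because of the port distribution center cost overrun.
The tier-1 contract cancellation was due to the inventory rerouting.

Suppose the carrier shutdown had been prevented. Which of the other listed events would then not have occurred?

the assembly forecast stockout, the component contract stockout

Downstream of the carrier shutdown: the assembly forecast stockout, the tier-1 fleet shortage, the customs clearance rerouting, the component contract stockout, the cross-dock shipment bottleneck, the overseas forecast shutdown.
Of those, still caused via another path: the tier-1 fleet shortage, the customs clearance rerouting, the cross-dock shipment bottleneck, the overseas forecast shutdown.
The remainder have no surviving cause.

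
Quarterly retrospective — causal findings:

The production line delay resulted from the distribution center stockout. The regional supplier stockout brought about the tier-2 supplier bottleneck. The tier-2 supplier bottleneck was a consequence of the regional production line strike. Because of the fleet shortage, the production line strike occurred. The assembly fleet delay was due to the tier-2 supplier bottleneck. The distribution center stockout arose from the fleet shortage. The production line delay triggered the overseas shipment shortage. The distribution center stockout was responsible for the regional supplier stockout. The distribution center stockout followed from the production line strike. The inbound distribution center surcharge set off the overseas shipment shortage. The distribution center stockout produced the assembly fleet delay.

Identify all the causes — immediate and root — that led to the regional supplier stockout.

the distribution center stockout, the fleet shortage, the production line strike

Immediate cause of the regional supplier stockout: the distribution center stockout.
Further upstream: the fleet shortage, the production line strike.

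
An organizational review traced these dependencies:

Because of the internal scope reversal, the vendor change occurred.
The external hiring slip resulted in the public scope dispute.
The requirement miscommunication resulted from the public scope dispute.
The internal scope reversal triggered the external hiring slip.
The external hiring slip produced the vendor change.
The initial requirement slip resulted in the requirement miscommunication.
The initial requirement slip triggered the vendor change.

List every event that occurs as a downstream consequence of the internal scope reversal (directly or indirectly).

Direct effects: the external hiring slip, the vendor change.
2 steps out: the public scope dispute.
3 steps out: the requirement miscommunication.
Not reachable from it: the initial requirement slip.

the external hiring slip, the public scope dispute, the requirement miscommunication, the vendor change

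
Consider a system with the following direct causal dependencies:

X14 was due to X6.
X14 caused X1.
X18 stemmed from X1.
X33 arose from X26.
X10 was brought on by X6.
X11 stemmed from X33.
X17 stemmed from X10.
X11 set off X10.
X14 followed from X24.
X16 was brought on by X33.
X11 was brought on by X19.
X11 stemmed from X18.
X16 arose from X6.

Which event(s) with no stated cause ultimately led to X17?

Tracing upstream from X17: X17 ← X10 ← X11 ← X18 ← X1 ← X14 ← X24.
A separate upstream branch: X17 ← X10 ← X11 ← X33 ← X26.
A separate upstream branch: X17 ← X10 ← X6.
A separate upstream branch: X17 ← X10 ← X11 ← X19.
Each of those chain origins has no stated cause.

X19, X24, X26, X6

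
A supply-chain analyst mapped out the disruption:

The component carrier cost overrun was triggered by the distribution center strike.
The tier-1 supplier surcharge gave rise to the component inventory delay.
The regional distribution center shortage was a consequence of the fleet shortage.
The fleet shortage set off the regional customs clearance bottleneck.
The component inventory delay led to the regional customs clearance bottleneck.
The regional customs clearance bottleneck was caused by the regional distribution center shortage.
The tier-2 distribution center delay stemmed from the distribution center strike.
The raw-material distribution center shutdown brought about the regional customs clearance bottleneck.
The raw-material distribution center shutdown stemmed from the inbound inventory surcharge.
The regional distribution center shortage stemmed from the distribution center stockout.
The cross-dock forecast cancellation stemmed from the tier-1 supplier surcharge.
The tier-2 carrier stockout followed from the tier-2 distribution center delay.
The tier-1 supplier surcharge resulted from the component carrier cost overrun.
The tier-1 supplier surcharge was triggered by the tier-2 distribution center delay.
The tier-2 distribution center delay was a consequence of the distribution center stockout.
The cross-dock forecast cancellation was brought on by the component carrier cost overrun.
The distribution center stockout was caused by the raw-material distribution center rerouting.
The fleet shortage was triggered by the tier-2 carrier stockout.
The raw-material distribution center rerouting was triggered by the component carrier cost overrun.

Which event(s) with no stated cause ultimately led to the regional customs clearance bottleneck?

Tracing upstream from the regional customs clearance bottleneck: the regional customs clearance bottleneck ← the fleet shortage ← the tier-2 carrier stockout ← the tier-2 distribution center delay ← the distribution center strike.
A separate upstream branch: the regional customs clearance bottleneck ← the raw-material distribution center shutdown ← the inbound inventory surcharge.
Each of those chain origins has no stated cause.

the distribution center strike, the inbound inventory surcharge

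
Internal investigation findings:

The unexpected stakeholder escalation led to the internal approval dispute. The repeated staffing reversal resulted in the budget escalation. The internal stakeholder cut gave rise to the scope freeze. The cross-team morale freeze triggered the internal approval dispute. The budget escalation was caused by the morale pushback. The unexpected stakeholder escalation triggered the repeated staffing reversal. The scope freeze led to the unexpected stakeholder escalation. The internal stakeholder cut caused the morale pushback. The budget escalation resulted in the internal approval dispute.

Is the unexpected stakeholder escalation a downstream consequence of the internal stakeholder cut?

There is a causal chain: the internal stakeholder cut → the scope freeze → the unexpected stakeholder escalation.

Yes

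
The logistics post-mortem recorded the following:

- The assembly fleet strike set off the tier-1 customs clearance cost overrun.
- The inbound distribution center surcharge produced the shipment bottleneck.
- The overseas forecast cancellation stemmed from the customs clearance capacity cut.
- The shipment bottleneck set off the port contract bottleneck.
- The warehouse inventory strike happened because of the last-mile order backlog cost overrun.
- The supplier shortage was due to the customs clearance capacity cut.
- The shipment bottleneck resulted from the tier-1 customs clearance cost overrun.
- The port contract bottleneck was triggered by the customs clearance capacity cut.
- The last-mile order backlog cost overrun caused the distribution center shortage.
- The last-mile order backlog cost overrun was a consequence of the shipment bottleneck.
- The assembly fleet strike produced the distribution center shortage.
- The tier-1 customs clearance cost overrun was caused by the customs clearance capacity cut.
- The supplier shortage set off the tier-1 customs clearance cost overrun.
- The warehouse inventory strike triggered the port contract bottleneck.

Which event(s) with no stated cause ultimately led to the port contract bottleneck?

the assembly fleet strike, the customs clearance capacity cut, the inbound distribution center surcharge

Tracing upstream from the port contract bottleneck: the port contract bottleneck ← the shipment bottleneck ← the inbound distribution center surcharge.
A separate upstream branch: the port contract bottleneck ← the customs clearance capacity cut.
A separate upstream branch: the port contract bottleneck ← the shipment bottleneck ← the tier-1 customs clearance cost overrun ← the assembly fleet strike.
Each of those chain origins has no stated cause.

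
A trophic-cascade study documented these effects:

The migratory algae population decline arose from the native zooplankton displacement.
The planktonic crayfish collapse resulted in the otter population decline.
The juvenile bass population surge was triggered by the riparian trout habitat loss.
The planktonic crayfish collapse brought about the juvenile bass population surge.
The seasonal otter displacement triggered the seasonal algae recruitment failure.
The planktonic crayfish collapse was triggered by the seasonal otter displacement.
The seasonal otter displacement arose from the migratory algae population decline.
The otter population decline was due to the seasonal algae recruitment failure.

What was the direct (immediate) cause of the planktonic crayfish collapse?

the seasonal otter displacement

Upstream contributors include the native zooplankton displacement, the migratory algae population decline, but only the seasonal otter displacement feeds directly into the planktonic crayfish collapse.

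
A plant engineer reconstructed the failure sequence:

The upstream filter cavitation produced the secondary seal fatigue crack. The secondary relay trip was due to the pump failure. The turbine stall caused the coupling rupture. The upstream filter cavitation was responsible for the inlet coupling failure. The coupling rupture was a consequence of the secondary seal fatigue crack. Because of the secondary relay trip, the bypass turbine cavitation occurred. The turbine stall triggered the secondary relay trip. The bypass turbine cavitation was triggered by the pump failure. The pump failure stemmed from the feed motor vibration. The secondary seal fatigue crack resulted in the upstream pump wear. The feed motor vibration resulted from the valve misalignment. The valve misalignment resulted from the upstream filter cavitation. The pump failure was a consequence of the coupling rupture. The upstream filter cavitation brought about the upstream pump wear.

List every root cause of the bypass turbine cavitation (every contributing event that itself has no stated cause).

the turbine stall, the upstream filter cavitation

Tracing upstream from the bypass turbine cavitation: the bypass turbine cavitation ← the pump failure ← the feed motor vibration ← the valve misalignment ← the upstream filter cavitation.
A separate upstream branch: the bypass turbine cavitation ← the secondary relay trip ← the turbine stall.
Each of those chain origins has no stated cause.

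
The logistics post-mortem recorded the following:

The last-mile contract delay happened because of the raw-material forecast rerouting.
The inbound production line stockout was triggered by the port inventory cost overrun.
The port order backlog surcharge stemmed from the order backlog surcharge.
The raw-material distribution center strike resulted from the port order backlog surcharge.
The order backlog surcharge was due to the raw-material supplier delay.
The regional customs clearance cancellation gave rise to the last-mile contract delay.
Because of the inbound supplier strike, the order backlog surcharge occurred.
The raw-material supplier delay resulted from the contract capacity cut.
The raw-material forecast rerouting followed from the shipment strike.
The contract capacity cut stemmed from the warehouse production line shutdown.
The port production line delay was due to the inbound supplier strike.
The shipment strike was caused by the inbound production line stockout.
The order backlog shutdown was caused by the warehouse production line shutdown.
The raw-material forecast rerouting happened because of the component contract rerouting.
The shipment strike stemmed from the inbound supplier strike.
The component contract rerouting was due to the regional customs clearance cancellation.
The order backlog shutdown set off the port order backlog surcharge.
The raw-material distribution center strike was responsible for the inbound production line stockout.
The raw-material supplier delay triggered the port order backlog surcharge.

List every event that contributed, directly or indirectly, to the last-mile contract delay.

the component contract rerouting, the contract capacity cut, the inbound production line stockout, the inbound supplier strike, the order backlog shutdown, the order backlog surcharge, the port inventory cost overrun, the port order backlog surcharge, the raw-material distribution center strike, the raw-material forecast rerouting, the raw-material supplier delay, the regional customs clearance cancellation, the shipment strike, the warehouse production line shutdown

Immediate causes of the last-mile contract delay: the regional customs clearance cancellation, the raw-material forecast rerouting.
Further upstream: the inbound supplier strike, the warehouse production line shutdown, the order backlog shutdown, the contract capacity cut, the raw-material supplier delay, the order backlog surcharge, the port order backlog surcharge, the raw-material distribution center strike, the port inventory cost overrun, the component contract rerouting, the inbound production line stockout, the shipment strike.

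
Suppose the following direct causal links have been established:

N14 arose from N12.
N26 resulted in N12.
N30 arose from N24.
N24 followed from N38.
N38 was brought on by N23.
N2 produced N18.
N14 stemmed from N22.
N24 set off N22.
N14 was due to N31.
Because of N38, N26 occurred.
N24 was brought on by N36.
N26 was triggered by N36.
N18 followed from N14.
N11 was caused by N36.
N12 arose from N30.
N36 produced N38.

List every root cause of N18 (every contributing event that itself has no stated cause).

N2, N23, N31, N36

Tracing upstream from N18: N18 ← N14 ← N22 ← N24 ← N38 ← N23.
A separate upstream branch: N18 ← N14 ← N22 ← N24 ← N36.
A separate upstream branch: N18 ← N2.
A separate upstream branch: N18 ← N14 ← N31.
Each of those chain origins has no stated cause.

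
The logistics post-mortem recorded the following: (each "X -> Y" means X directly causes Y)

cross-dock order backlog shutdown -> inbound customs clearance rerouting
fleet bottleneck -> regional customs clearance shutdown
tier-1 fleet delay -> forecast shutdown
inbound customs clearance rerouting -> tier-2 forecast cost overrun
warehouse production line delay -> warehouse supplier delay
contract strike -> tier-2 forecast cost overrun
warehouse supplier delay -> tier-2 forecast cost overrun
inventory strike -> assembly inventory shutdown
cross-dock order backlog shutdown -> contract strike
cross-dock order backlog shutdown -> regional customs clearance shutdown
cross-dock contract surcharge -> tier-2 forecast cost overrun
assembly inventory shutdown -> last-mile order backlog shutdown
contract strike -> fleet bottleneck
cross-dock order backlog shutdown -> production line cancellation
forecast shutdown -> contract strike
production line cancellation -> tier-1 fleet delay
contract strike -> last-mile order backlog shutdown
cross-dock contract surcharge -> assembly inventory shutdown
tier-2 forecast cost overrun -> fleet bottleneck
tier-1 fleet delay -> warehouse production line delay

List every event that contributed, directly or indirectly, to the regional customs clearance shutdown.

Immediate causes of the regional customs clearance shutdown: the cross-dock order backlog shutdown, the fleet bottleneck.
Further upstream: the production line cancellation, the inbound customs clearance rerouting, the tier-1 fleet delay, the cross-dock contract surcharge, the forecast shutdown, the contract strike, the warehouse production line delay, the warehouse supplier delay, the tier-2 forecast cost overrun.

the contract strike, the cross-dock contract surcharge, the cross-dock order backlog shutdown, the fleet bottleneck, the forecast shutdown, the inbound customs clearance rerouting, the production line cancellation, the tier-1 fleet delay, the tier-2 forecast cost overrun, the warehouse production line delay, the warehouse supplier delay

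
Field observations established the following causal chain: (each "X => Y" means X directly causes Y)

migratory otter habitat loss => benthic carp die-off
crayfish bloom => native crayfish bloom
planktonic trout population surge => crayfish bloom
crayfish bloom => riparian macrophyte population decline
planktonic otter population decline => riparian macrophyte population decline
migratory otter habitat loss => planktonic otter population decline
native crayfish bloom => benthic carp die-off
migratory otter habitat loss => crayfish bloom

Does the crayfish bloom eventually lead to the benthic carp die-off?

Yes

There is a causal chain: the crayfish bloom → the native crayfish bloom → the benthic carp die-off.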